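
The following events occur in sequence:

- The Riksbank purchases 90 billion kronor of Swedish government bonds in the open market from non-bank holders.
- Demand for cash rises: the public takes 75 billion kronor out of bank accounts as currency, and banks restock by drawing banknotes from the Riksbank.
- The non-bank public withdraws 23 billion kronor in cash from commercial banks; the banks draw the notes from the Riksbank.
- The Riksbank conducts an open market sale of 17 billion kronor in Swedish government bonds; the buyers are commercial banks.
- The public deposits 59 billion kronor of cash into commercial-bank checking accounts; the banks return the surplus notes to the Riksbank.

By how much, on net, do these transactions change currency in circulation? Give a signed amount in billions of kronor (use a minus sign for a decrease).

+39 billion

Asset purchase (from non-banks) 90 billion kronor: no currency enters or leaves circulation → 0.
Currency withdrawal 75 billion kronor: notes leave the central bank → +75B.
Currency withdrawal 23 billion kronor: notes leave the central bank → +23B.
OMO sale (to banks) 17 billion kronor: no currency enters or leaves circulation → 0.
Currency deposit 59 billion kronor: notes return to the central bank → −59B.
Net: 0 + 75 + 23 + 0 − 59 = +39 billion.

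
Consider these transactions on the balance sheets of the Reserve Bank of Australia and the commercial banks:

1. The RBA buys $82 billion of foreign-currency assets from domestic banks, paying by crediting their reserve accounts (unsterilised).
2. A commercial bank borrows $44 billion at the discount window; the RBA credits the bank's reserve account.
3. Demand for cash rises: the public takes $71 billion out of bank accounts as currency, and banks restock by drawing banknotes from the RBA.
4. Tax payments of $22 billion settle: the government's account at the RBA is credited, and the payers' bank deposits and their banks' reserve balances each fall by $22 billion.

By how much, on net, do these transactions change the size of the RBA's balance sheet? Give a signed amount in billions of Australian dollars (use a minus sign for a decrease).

RBA balance sheet:
  Assets:      Loans to banks +$44B, Foreign assets +$82B
  Liabilities: Bank reserves +$33B, Currency in circulation +$71B, Government deposits +$22B
Change in total RBA assets = +$126 billion.

+$126 billion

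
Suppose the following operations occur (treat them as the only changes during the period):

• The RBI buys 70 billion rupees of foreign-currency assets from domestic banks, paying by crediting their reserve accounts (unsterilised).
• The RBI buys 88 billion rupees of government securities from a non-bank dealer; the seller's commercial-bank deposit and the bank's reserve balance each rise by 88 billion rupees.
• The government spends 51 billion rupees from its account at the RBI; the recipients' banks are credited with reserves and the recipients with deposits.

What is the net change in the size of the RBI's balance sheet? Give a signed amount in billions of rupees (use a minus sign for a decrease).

FX purchase 70 billion rupees: an RBI asset is acquired → +70B.
Asset purchase (from non-banks) 88 billion rupees: an RBI asset is acquired → +88B.
Government spending 51 billion rupees: only the composition of liabilities changes → 0.
Net: 70 + 88 + 0 = +158 billion.

+158 billion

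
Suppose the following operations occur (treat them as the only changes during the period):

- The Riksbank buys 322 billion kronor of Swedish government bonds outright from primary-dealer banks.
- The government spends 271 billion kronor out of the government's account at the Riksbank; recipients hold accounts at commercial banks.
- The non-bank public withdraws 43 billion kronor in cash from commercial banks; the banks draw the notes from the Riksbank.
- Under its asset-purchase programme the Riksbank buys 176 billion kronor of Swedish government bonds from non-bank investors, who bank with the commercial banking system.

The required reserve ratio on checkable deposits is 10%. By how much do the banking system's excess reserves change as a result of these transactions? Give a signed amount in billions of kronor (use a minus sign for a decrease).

OMO purchase (from banks) 322 billion kronor: reserves +322B, deposits 0.
Government spending 271 billion kronor: reserves +271B, deposits +271B.
Currency withdrawal 43 billion kronor: reserves −43B, deposits −43B.
Asset purchase (from non-banks) 176 billion kronor: reserves +176B, deposits +176B.
Totals: Δreserves = +726B, Δdeposits = +404B.
Δrequired reserves = 10% × +404B = +40.4B.
Δexcess reserves = Δreserves − Δrequired = +726B − (+40.4B) = +685.6 billion.

+685.6 billion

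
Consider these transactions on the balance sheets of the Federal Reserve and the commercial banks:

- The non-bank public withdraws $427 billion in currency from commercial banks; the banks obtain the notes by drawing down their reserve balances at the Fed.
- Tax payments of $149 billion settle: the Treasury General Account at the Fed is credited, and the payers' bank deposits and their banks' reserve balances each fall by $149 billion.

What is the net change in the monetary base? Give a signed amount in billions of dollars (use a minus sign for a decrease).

-$149 billion

Currency withdrawal $427 billion: just a shift between currency and reserves — both are base money → 0.
Government account inflow $149 billion: reserves shift to a non-base liability → −$149B.
Net: 0 − 149 = -$149 billion.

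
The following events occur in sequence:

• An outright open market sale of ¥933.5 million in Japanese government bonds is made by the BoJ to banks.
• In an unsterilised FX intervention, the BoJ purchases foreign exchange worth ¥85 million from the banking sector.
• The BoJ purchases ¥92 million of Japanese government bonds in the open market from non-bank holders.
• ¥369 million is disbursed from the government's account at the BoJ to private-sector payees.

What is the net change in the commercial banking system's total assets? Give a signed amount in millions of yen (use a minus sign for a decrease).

BoJ balance sheet:
  Assets:      Securities −¥841.5M, Foreign assets +¥85M
  Liabilities: Bank reserves −¥387.5M, Government deposits −¥369M
Commercial banking system:
  Assets:      Reserves at CB −¥387.5M, Securities +¥933.5M, Foreign assets −¥85M
  Liabilities: Checkable deposits +¥461M
Change in total bank assets = +¥461 million.

+¥461 million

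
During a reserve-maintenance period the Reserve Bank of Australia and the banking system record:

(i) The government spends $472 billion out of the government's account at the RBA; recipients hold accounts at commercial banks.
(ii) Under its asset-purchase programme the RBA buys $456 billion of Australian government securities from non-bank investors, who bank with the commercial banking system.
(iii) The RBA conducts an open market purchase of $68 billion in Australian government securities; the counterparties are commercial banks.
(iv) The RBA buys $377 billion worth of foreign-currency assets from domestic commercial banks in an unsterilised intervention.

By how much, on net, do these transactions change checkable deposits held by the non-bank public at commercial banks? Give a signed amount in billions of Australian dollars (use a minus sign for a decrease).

Government spending $472 billion: non-bank counterparties' bank balances rise → +$472B.
Asset purchase (from non-banks) $456 billion: non-bank counterparties' bank balances rise → +$456B.
OMO purchase (from banks) $68 billion: the counterparty is a bank, so public deposits are unchanged → 0.
FX purchase $377 billion: the counterparty is a bank, so public deposits are unchanged → 0.
Net: 472 + 456 + 0 + 0 = +$928 billion.

+$928 billion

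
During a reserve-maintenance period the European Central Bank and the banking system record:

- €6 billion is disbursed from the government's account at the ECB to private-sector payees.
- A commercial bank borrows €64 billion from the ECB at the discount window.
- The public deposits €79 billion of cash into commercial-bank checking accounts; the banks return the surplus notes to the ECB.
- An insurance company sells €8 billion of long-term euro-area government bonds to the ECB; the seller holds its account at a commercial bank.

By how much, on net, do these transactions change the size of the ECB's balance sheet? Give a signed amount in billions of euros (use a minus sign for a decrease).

+€72 billion

ECB balance sheet:
  Assets:      Securities +€8B, Loans to banks +€64B
  Liabilities: Bank reserves +€157B, Currency in circulation −€79B, Government deposits −€6B
Change in total ECB assets = +€72 billion.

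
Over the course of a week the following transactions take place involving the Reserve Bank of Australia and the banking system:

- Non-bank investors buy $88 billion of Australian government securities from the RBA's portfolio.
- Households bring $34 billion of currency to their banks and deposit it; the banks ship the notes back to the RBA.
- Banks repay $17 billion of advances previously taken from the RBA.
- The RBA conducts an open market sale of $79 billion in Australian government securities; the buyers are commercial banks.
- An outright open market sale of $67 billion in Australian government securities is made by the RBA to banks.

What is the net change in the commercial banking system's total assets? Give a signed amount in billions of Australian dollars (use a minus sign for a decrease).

-$71 billion

Asset sale (to non-banks) $88 billion: bank balance sheets shrink → −$88B.
Currency deposit $34 billion: bank balance sheets expand → +$34B.
Discount-window repayment $17 billion: bank balance sheets shrink → −$17B.
OMO sale (to banks) $79 billion: just an asset swap on bank balance sheets → 0.
OMO sale (to banks) $67 billion: just an asset swap on bank balance sheets → 0.
Net: −88 + 34 − 17 + 0 + 0 = -$71 billion.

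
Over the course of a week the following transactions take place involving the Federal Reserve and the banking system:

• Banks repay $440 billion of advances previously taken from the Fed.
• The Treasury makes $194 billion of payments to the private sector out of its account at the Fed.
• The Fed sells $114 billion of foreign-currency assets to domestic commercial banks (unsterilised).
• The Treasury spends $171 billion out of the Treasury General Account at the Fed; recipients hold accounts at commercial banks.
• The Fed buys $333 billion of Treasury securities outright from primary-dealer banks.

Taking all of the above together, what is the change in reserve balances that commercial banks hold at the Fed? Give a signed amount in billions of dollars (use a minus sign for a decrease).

+$144 billion

Discount-window repayment $440 billion: repayment is debited from reserves → −$440B.
Government spending $194 billion: government payments flow into bank reserve accounts → +$194B.
FX sale $114 billion: the buying banks pay out of their reserve balances → −$114B.
Government spending $171 billion: government payments flow into bank reserve accounts → +$171B.
OMO purchase (from banks) $333 billion: the Fed pays by crediting reserve accounts → +$333B.
Net: −440 + 194 − 114 + 171 + 333 = +$144 billion.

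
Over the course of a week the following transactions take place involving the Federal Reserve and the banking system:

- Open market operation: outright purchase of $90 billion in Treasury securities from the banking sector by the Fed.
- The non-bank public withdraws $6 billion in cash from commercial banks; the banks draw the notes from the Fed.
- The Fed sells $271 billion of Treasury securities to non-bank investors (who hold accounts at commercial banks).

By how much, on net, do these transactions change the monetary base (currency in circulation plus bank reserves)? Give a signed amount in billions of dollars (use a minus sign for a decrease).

-$181 billion

Fed balance sheet:
  Assets:      Securities −$181B
  Liabilities: Bank reserves −$187B, Currency in circulation +$6B
Commercial banking system:
  Assets:      Reserves at CB −$187B, Securities −$90B
  Liabilities: Checkable deposits −$277B
Monetary base = currency + reserves: +$6B + (−$187B) = -$181 billion.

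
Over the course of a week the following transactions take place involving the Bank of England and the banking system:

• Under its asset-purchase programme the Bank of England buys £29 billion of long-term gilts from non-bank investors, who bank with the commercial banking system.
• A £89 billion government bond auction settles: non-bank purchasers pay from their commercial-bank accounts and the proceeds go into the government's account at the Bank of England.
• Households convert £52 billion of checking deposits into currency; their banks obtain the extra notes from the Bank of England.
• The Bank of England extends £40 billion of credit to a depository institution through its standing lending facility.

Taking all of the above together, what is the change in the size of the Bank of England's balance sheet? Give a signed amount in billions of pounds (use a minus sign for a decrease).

Asset purchase (from non-banks) £29 billion: a Bank of England asset is acquired → +£29B.
Government account inflow £89 billion: only the composition of liabilities changes → 0.
Currency withdrawal £52 billion: only the composition of liabilities changes → 0.
Discount-window loan £40 billion: a Bank of England asset is acquired → +£40B.
Net: 29 + 0 + 0 + 40 = +£69 billion.

+£69 billion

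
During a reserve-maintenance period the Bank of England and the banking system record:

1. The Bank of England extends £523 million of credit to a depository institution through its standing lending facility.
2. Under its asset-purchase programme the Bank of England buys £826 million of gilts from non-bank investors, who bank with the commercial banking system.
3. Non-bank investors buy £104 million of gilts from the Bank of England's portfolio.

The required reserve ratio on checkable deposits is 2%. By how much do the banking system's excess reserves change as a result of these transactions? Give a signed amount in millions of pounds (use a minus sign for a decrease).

Discount-window loan £523 million: reserves +£523M, deposits 0.
Asset purchase (from non-banks) £826 million: reserves +£826M, deposits +£826M.
Asset sale (to non-banks) £104 million: reserves −£104M, deposits −£104M.
Totals: Δreserves = +£1245M, Δdeposits = +£722M.
Δrequired reserves = 2% × +£722M = +£14.44M.
Δexcess reserves = Δreserves − Δrequired = +£1245M − (+£14.44M) = +£1230.56 million.

+£1230.56 million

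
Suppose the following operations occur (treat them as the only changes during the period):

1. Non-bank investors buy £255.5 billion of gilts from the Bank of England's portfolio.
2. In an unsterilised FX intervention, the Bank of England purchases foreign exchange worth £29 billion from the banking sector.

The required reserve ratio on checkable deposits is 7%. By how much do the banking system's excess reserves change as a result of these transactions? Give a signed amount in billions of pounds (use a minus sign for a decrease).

-£208.615 billion

Asset sale (to non-banks) £255.5 billion: reserves −£255.5B, deposits −£255.5B.
FX purchase £29 billion: reserves +£29B, deposits 0.
Totals: Δreserves = −£226.5B, Δdeposits = −£255.5B.
Δrequired reserves = 7% × −£255.5B = −£17.885B.
Δexcess reserves = Δreserves − Δrequired = −£226.5B − (−£17.885B) = -£208.615 billion.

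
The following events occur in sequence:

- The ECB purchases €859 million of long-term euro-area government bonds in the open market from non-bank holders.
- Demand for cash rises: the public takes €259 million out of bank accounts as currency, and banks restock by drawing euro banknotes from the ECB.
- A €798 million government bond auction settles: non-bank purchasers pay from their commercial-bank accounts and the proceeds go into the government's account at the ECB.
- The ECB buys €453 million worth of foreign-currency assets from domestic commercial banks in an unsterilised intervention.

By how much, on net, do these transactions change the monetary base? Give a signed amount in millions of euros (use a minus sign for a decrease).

+€514 million

Asset purchase (from non-banks) €859 million: ECB balance sheet expands → +€859M.
Currency withdrawal €259 million: just a shift between currency and reserves — both are base money → 0.
Government account inflow €798 million: reserves shift to a non-base liability → −€798M.
FX purchase €453 million: ECB balance sheet expands → +€453M.
Net: 859 + 0 − 798 + 453 = +€514 million.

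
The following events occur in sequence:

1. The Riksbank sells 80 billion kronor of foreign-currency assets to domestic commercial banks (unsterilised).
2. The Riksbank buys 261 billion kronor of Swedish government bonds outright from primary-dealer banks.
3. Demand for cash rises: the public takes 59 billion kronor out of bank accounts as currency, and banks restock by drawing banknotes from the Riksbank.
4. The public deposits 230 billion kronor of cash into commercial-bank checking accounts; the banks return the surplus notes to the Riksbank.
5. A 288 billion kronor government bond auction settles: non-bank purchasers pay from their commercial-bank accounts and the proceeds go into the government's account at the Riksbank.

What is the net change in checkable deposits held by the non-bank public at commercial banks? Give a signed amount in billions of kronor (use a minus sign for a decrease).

FX sale 80 billion kronor: the counterparty is a bank, so public deposits are unchanged → 0.
OMO purchase (from banks) 261 billion kronor: the counterparty is a bank, so public deposits are unchanged → 0.
Currency withdrawal 59 billion kronor: non-bank counterparties' bank balances fall → −59B.
Currency deposit 230 billion kronor: non-bank counterparties' bank balances rise → +230B.
Government account inflow 288 billion kronor: non-bank counterparties' bank balances fall → −288B.
Net: 0 + 0 − 59 + 230 − 288 = -117 billion.

-117 billion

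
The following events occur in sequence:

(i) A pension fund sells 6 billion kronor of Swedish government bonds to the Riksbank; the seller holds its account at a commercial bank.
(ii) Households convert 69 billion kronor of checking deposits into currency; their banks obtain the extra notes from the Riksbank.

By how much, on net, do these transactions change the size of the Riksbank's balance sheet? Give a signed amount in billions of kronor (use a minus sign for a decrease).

+6 billion

Asset purchase (from non-banks) 6 billion kronor: a Riksbank asset is acquired → +6B.
Currency withdrawal 69 billion kronor: only the composition of liabilities changes → 0.
Net: 6 + 0 = +6 billion.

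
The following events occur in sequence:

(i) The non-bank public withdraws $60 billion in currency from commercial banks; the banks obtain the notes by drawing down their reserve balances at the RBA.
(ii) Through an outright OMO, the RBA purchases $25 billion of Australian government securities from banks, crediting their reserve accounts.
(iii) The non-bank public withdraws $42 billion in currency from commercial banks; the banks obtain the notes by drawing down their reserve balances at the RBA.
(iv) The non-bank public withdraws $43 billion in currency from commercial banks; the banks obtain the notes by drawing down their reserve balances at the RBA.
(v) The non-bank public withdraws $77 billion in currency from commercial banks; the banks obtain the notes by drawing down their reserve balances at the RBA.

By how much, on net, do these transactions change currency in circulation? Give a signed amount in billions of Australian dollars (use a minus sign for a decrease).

+$222 billion

RBA balance sheet:
  Assets:      Securities +$25B
  Liabilities: Bank reserves −$197B, Currency in circulation +$222B
So the change in currency in circulation is +$222 billion.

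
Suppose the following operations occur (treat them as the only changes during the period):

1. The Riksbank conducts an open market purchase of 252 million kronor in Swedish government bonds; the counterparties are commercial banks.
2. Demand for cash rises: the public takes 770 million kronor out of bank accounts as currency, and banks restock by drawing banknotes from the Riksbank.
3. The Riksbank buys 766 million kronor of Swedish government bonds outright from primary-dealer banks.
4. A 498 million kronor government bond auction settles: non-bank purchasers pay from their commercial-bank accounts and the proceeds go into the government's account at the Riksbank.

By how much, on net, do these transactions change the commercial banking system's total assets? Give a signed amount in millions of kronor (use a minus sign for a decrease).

OMO purchase (from banks) 252 million kronor: just an asset swap on bank balance sheets → 0.
Currency withdrawal 770 million kronor: bank balance sheets shrink → −770M.
OMO purchase (from banks) 766 million kronor: just an asset swap on bank balance sheets → 0.
Government account inflow 498 million kronor: bank balance sheets shrink → −498M.
Net: 0 − 770 + 0 − 498 = -1268 million.

-1268 million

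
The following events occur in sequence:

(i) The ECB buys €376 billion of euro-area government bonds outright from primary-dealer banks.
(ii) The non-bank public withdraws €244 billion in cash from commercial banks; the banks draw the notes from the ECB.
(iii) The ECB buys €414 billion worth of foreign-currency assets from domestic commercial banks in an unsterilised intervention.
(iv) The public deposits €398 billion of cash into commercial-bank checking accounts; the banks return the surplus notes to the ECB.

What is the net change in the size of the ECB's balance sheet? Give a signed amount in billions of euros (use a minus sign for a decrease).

OMO purchase (from banks) €376 billion: an ECB asset is acquired → +€376B.
Currency withdrawal €244 billion: only the composition of liabilities changes → 0.
FX purchase €414 billion: an ECB asset is acquired → +€414B.
Currency deposit €398 billion: only the composition of liabilities changes → 0.
Net: 376 + 0 + 414 + 0 = +€790 billion.

+€790 billion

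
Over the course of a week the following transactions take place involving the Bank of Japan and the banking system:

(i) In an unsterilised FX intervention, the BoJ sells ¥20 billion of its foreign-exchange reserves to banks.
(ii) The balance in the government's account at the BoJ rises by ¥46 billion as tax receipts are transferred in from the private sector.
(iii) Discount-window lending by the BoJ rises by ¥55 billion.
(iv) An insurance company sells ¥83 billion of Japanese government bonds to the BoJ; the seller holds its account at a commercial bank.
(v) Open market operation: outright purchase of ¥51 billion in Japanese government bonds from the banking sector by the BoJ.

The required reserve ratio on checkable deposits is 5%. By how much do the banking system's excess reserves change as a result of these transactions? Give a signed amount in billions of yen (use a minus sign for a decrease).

+¥121.15 billion

FX sale ¥20 billion: reserves −¥20B, deposits 0.
Government account inflow ¥46 billion: reserves −¥46B, deposits −¥46B.
Discount-window loan ¥55 billion: reserves +¥55B, deposits 0.
Asset purchase (from non-banks) ¥83 billion: reserves +¥83B, deposits +¥83B.
OMO purchase (from banks) ¥51 billion: reserves +¥51B, deposits 0.
Totals: Δreserves = +¥123B, Δdeposits = +¥37B.
Δrequired reserves = 5% × +¥37B = +¥1.85B.
Δexcess reserves = Δreserves − Δrequired = +¥123B − (+¥1.85B) = +¥121.15 billion.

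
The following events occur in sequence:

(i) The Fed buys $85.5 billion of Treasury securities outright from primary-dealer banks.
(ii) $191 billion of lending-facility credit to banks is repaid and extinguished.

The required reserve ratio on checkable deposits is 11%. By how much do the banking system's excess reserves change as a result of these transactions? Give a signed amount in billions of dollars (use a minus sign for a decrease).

-$105.5 billion

OMO purchase (from banks) $85.5 billion: reserves +$85.5B, deposits 0.
Discount-window repayment $191 billion: reserves −$191B, deposits 0.
Totals: Δreserves = −$105.5B, Δdeposits = 0.
Δrequired reserves = 11% × 0 = 0.
Δexcess reserves = Δreserves − Δrequired = −$105.5B − (0) = -$105.5 billion.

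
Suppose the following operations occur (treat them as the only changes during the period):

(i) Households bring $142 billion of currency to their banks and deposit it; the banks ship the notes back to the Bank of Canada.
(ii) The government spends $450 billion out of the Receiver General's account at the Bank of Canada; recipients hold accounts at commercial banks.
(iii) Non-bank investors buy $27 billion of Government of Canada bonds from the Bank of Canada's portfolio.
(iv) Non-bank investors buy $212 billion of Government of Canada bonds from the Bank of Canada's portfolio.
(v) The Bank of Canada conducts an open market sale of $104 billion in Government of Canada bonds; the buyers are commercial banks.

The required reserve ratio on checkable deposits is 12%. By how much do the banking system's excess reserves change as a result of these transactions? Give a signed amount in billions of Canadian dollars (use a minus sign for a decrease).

Currency deposit $142 billion: reserves +$142B, deposits +$142B.
Government spending $450 billion: reserves +$450B, deposits +$450B.
Asset sale (to non-banks) $27 billion: reserves −$27B, deposits −$27B.
Asset sale (to non-banks) $212 billion: reserves −$212B, deposits −$212B.
OMO sale (to banks) $104 billion: reserves −$104B, deposits 0.
Totals: Δreserves = +$249B, Δdeposits = +$353B.
Δrequired reserves = 12% × +$353B = +$42.36B.
Δexcess reserves = Δreserves − Δrequired = +$249B − (+$42.36B) = +$206.64 billion.

+$206.64 billion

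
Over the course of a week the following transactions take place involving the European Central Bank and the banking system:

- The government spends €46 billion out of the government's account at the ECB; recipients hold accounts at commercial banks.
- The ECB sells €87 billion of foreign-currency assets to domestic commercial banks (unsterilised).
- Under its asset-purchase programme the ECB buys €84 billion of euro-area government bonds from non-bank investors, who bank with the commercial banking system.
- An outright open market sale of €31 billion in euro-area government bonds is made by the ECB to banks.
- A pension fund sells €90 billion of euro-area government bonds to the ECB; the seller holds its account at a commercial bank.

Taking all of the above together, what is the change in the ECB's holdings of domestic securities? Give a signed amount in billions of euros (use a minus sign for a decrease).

ECB balance sheet:
  Assets:      Securities +€143B, Foreign assets −€87B
  Liabilities: Bank reserves +€102B, Government deposits −€46B
Commercial banking system:
  Assets:      Reserves at CB +€102B, Securities +€31B, Foreign assets +€87B
  Liabilities: Checkable deposits +€220B
So the change in the ECB's holdings of domestic securities is +€143 billion.

+€143 billion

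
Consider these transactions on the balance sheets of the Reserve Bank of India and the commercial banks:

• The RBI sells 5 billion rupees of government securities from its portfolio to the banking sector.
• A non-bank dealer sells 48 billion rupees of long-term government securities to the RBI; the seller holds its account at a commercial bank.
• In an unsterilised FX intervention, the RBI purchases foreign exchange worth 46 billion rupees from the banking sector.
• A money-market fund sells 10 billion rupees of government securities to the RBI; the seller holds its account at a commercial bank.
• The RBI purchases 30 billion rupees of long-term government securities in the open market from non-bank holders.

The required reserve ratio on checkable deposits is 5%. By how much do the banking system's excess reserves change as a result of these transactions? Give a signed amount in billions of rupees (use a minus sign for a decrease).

+124.6 billion

OMO sale (to banks) 5 billion rupees: reserves −5B, deposits 0.
Asset purchase (from non-banks) 48 billion rupees: reserves +48B, deposits +48B.
FX purchase 46 billion rupees: reserves +46B, deposits 0.
Asset purchase (from non-banks) 10 billion rupees: reserves +10B, deposits +10B.
Asset purchase (from non-banks) 30 billion rupees: reserves +30B, deposits +30B.
Totals: Δreserves = +129B, Δdeposits = +88B.
Δrequired reserves = 5% × +88B = +4.4B.
Δexcess reserves = Δreserves − Δrequired = +129B − (+4.4B) = +124.6 billion.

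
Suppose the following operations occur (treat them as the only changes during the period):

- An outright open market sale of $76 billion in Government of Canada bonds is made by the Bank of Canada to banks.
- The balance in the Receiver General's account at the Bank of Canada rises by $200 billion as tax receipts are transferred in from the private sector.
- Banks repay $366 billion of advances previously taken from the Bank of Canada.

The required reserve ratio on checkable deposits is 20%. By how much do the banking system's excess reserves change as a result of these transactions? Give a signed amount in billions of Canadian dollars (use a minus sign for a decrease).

OMO sale (to banks) $76 billion: reserves −$76B, deposits 0.
Government account inflow $200 billion: reserves −$200B, deposits −$200B.
Discount-window repayment $366 billion: reserves −$366B, deposits 0.
Totals: Δreserves = −$642B, Δdeposits = −$200B.
Δrequired reserves = 20% × −$200B = −$40B.
Δexcess reserves = Δreserves − Δrequired = −$642B − (−$40B) = -$602 billion.

-$602 billion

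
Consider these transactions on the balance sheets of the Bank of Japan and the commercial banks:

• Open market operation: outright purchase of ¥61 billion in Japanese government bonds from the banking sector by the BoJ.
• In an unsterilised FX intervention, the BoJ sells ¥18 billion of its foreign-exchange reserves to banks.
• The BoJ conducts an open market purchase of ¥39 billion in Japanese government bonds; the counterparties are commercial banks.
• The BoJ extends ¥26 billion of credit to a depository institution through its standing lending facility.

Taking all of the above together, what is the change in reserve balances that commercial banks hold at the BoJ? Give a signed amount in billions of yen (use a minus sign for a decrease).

+¥108 billion

OMO purchase (from banks) ¥61 billion: the BoJ pays by crediting reserve accounts → +¥61B.
FX sale ¥18 billion: the buying banks pay out of their reserve balances → −¥18B.
OMO purchase (from banks) ¥39 billion: the BoJ pays by crediting reserve accounts → +¥39B.
Discount-window loan ¥26 billion: the loan is credited to the bank's reserve account → +¥26B.
Net: 61 − 18 + 39 + 26 = +¥108 billion.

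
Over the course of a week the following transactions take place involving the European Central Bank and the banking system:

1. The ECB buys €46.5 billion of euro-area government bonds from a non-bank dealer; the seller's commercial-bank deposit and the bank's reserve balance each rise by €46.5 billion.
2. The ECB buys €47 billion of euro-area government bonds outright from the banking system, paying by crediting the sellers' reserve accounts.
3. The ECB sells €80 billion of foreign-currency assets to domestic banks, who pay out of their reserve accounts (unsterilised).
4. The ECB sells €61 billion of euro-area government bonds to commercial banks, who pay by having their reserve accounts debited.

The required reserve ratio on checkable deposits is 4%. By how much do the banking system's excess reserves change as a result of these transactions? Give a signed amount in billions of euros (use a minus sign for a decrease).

Asset purchase (from non-banks) €46.5 billion: reserves +€46.5B, deposits +€46.5B.
OMO purchase (from banks) €47 billion: reserves +€47B, deposits 0.
FX sale €80 billion: reserves −€80B, deposits 0.
OMO sale (to banks) €61 billion: reserves −€61B, deposits 0.
Totals: Δreserves = −€47.5B, Δdeposits = +€46.5B.
Δrequired reserves = 4% × +€46.5B = +€1.86B.
Δexcess reserves = Δreserves − Δrequired = −€47.5B − (+€1.86B) = -€49.36 billion.

-€49.36 billion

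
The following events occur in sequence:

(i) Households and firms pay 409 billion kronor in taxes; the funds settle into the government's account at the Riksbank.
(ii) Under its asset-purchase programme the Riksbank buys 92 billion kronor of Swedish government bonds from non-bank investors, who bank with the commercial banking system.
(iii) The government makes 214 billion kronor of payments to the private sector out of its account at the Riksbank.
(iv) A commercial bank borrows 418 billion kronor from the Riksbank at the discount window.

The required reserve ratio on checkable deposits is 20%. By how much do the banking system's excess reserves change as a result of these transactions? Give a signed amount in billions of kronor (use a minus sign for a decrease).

+335.6 billion

Government account inflow 409 billion kronor: reserves −409B, deposits −409B.
Asset purchase (from non-banks) 92 billion kronor: reserves +92B, deposits +92B.
Government spending 214 billion kronor: reserves +214B, deposits +214B.
Discount-window loan 418 billion kronor: reserves +418B, deposits 0.
Totals: Δreserves = +315B, Δdeposits = −103B.
Δrequired reserves = 20% × −103B = −20.6B.
Δexcess reserves = Δreserves − Δrequired = +315B − (−20.6B) = +335.6 billion.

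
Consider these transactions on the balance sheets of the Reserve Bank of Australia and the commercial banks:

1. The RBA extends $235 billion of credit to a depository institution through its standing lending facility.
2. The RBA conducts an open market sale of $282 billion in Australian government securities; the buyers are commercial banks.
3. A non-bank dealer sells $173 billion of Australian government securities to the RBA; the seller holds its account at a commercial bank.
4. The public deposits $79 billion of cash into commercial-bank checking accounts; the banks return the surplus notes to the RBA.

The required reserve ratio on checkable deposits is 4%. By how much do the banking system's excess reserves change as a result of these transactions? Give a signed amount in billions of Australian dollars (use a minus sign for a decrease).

Discount-window loan $235 billion: reserves +$235B, deposits 0.
OMO sale (to banks) $282 billion: reserves −$282B, deposits 0.
Asset purchase (from non-banks) $173 billion: reserves +$173B, deposits +$173B.
Currency deposit $79 billion: reserves +$79B, deposits +$79B.
Totals: Δreserves = +$205B, Δdeposits = +$252B.
Δrequired reserves = 4% × +$252B = +$10.08B.
Δexcess reserves = Δreserves − Δrequired = +$205B − (+$10.08B) = +$194.92 billion.

+$194.92 billion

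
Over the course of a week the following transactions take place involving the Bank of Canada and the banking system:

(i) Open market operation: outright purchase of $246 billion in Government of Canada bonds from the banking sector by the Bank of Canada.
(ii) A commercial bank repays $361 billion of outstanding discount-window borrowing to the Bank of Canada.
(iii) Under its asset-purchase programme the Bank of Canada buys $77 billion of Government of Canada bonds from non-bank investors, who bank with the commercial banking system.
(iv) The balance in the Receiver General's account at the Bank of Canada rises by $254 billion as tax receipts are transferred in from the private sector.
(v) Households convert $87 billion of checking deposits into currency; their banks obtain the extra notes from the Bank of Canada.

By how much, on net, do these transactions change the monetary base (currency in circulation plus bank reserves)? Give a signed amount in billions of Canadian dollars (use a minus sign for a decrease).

-$292 billion

Bank of Canada balance sheet:
  Assets:      Securities +$323B, Loans to banks −$361B
  Liabilities: Bank reserves −$379B, Currency in circulation +$87B, Government deposits +$254B
Commercial banking system:
  Assets:      Reserves at CB −$379B, Securities −$246B
  Liabilities: Checkable deposits −$264B, Borrowings from CB −$361B
Monetary base = currency + reserves: +$87B + (−$379B) = -$292 billion.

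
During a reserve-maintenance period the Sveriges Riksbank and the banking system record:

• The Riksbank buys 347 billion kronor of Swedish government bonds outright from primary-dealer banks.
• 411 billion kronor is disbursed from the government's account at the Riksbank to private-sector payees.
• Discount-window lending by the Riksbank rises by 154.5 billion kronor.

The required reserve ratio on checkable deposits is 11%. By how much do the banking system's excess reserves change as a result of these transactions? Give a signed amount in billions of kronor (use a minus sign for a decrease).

+867.29 billion

OMO purchase (from banks) 347 billion kronor: reserves +347B, deposits 0.
Government spending 411 billion kronor: reserves +411B, deposits +411B.
Discount-window loan 154.5 billion kronor: reserves +154.5B, deposits 0.
Totals: Δreserves = +912.5B, Δdeposits = +411B.
Δrequired reserves = 11% × +411B = +45.21B.
Δexcess reserves = Δreserves − Δrequired = +912.5B − (+45.21B) = +867.29 billion.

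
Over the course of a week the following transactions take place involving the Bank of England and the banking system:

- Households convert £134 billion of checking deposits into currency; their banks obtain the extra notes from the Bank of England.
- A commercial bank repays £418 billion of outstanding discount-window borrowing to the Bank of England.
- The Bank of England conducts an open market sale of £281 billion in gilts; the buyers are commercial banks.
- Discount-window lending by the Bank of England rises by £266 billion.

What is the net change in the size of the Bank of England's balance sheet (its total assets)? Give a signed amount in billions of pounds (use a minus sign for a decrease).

Bank of England balance sheet:
  Assets:      Securities −£281B, Loans to banks −£152B
  Liabilities: Bank reserves −£567B, Currency in circulation +£134B
Change in total Bank of England assets = -£433 billion.

-£433 billion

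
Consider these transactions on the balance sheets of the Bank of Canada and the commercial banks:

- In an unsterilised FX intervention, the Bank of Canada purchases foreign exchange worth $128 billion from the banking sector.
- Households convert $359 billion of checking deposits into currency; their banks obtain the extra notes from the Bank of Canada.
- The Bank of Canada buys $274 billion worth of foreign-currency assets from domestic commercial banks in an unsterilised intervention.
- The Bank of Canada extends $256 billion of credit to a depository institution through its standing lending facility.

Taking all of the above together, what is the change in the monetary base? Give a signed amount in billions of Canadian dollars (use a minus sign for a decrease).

Bank of Canada balance sheet:
  Assets:      Loans to banks +$256B, Foreign assets +$402B
  Liabilities: Bank reserves +$299B, Currency in circulation +$359B
Monetary base = currency + reserves: +$359B + (+$299B) = +$658 billion.

+$658 billion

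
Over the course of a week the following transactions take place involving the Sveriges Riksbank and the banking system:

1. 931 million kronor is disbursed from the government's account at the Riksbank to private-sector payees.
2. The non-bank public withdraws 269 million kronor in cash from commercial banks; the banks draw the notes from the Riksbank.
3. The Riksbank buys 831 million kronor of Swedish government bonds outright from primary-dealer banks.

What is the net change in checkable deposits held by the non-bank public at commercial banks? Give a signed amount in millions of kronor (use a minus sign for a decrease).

+662 million

Government spending 931 million kronor: non-bank counterparties' bank balances rise → +931M.
Currency withdrawal 269 million kronor: non-bank counterparties' bank balances fall → −269M.
OMO purchase (from banks) 831 million kronor: the counterparty is a bank, so public deposits are unchanged → 0.
Net: 931 − 269 + 0 = +662 million.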